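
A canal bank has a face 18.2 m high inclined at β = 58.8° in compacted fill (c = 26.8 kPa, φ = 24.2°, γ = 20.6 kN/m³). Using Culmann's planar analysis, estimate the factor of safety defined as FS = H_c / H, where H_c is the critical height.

FS = 1.26

H_c = (4c/γ) · sinβ cosφ / [1 − cos(β − φ)]
    = (4·26.8/20.6) · sin58.8°·cos24.2° / [1 − cos34.6°]
    = 5.204 · 0.7802 / 0.1769 = 22.96 m
FS = H_c / H = 22.96 / 18.2 = 1.261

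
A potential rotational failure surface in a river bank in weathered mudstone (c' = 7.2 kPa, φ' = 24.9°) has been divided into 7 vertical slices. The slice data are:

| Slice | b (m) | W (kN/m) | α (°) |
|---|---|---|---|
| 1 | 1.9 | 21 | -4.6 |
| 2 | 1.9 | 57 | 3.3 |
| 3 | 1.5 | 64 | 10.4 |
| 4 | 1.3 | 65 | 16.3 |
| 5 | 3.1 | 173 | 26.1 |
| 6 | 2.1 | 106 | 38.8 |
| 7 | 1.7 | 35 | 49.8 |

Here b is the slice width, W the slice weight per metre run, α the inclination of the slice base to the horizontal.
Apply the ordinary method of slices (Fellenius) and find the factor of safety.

FS = 1.63

Ordinary method of slices: FS = Σ[c'·Δl_i + (W_i cosα_i)·tanφ'] / Σ W_i sinα_i, with Δl_i = b_i / cosα_i.
Slice 1: Δl = 1.9/cos(-4.6°) = 1.906 m; N'_1 = 21·cos(-4.6°) = 20.9; c'Δl = 13.72; W sinα = -1.7
Slice 2: Δl = 1.9/cos3.3° = 1.903 m; N'_2 = 57·cos3.3° = 56.9; c'Δl = 13.70; W sinα = 3.3
Slice 3: Δl = 1.5/cos10.4° = 1.525 m; N'_3 = 64·cos10.4° = 62.9; c'Δl = 10.98; W sinα = 11.6
Slice 4: Δl = 1.3/cos16.3° = 1.354 m; N'_4 = 65·cos16.3° = 62.4; c'Δl = 9.75; W sinα = 18.2
Slice 5: Δl = 3.1/cos26.1° = 3.452 m; N'_5 = 173·cos26.1° = 155.4; c'Δl = 24.85; W sinα = 76.1
Slice 6: Δl = 2.1/cos38.8° = 2.695 m; N'_6 = 106·cos38.8° = 82.6; c'Δl = 19.40; W sinα = 66.4
Slice 7: Δl = 1.7/cos49.8° = 2.634 m; N'_7 = 35·cos49.8° = 22.6; c'Δl = 18.96; W sinα = 26.7
Σc'Δl = 111.4 kN/m; ΣN' = 463.7 kN/m; ΣW sinα = 200.7 kN/m
Resisting = 111.4 + 463.7·tan24.9° = 111.4 + 215.3 = 326.6 kN/m
FS = 326.6 / 200.7 = 1.628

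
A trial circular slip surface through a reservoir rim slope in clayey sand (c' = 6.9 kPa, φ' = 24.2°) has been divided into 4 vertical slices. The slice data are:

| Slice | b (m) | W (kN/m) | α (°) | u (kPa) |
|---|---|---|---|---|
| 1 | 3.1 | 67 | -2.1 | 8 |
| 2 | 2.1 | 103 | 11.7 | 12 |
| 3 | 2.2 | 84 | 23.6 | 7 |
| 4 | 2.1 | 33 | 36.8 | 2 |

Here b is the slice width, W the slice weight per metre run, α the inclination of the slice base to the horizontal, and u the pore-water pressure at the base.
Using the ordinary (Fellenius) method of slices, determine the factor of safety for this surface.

FS = 2.23

Ordinary method of slices: FS = Σ[c'·Δl_i + (W_i cosα_i − u_i·Δl_i)·tanφ'] / Σ W_i sinα_i, with Δl_i = b_i / cosα_i.
Slice 1: Δl = 3.1/cos(-2.1°) = 3.102 m; N'_1 = 67·cos(-2.1°) − 8·3.102 = 42.1; c'Δl = 21.40; W sinα = -2.5
Slice 2: Δl = 2.1/cos11.7° = 2.145 m; N'_2 = 103·cos11.7° − 12·2.145 = 75.1; c'Δl = 14.80; W sinα = 20.9
Slice 3: Δl = 2.2/cos23.6° = 2.401 m; N'_3 = 84·cos23.6° − 7·2.401 = 60.2; c'Δl = 16.57; W sinα = 33.6
Slice 4: Δl = 2.1/cos36.8° = 2.623 m; N'_4 = 33·cos36.8° − 2·2.623 = 21.2; c'Δl = 18.10; W sinα = 19.8
Σc'Δl = 70.9 kN/m; ΣN' = 198.6 kN/m; ΣW sinα = 71.8 kN/m
Resisting = 70.9 + 198.6·tan24.2° = 70.9 + 89.3 = 160.1 kN/m
FS = 160.1 / 71.8 = 2.229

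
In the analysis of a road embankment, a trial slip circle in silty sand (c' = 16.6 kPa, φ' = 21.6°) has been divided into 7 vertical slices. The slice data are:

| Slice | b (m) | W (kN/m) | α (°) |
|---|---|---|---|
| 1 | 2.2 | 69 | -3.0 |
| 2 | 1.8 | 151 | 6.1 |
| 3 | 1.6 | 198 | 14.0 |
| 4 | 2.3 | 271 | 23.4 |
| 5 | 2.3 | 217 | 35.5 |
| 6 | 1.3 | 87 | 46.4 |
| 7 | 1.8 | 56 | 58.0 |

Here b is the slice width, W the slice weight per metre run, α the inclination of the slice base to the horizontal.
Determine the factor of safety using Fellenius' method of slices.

FS = 1.57

Ordinary method of slices: FS = Σ[c'·Δl_i + (W_i cosα_i)·tanφ'] / Σ W_i sinα_i, with Δl_i = b_i / cosα_i.
Slice 1: Δl = 2.2/cos(-3.0°) = 2.203 m; N'_1 = 69·cos(-3.0°) = 68.9; c'Δl = 36.57; W sinα = -3.6
Slice 2: Δl = 1.8/cos6.1° = 1.810 m; N'_2 = 151·cos6.1° = 150.1; c'Δl = 30.05; W sinα = 16.0
Slice 3: Δl = 1.6/cos14.0° = 1.649 m; N'_3 = 198·cos14.0° = 192.1; c'Δl = 27.37; W sinα = 47.9
Slice 4: Δl = 2.3/cos23.4° = 2.506 m; N'_4 = 271·cos23.4° = 248.7; c'Δl = 41.60; W sinα = 107.6
Slice 5: Δl = 2.3/cos35.5° = 2.825 m; N'_5 = 217·cos35.5° = 176.7; c'Δl = 46.90; W sinα = 126.0
Slice 6: Δl = 1.3/cos46.4° = 1.885 m; N'_6 = 87·cos46.4° = 60.0; c'Δl = 31.29; W sinα = 63.0
Slice 7: Δl = 1.8/cos58.0° = 3.397 m; N'_7 = 56·cos58.0° = 29.7; c'Δl = 56.39; W sinα = 47.5
Σc'Δl = 270.2 kN/m; ΣN' = 926.2 kN/m; ΣW sinα = 404.5 kN/m
Resisting = 270.2 + 926.2·tan21.6° = 270.2 + 366.7 = 636.9 kN/m
FS = 636.9 / 404.5 = 1.575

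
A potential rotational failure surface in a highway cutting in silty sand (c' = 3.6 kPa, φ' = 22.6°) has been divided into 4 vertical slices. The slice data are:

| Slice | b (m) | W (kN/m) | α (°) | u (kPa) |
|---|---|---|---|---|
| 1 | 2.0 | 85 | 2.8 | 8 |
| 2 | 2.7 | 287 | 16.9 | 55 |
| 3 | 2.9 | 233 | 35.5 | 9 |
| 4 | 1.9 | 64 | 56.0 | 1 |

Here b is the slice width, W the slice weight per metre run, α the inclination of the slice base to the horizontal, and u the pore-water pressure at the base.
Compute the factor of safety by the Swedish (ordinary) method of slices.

FS = 0.72

Ordinary method of slices: FS = Σ[c'·Δl_i + (W_i cosα_i − u_i·Δl_i)·tanφ'] / Σ W_i sinα_i, with Δl_i = b_i / cosα_i.
Slice 1: Δl = 2.0/cos2.8° = 2.002 m; N'_1 = 85·cos2.8° − 8·2.002 = 68.9; c'Δl = 7.21; W sinα = 4.2
Slice 2: Δl = 2.7/cos16.9° = 2.822 m; N'_2 = 287·cos16.9° − 55·2.822 = 119.4; c'Δl = 10.16; W sinα = 83.4
Slice 3: Δl = 2.9/cos35.5° = 3.562 m; N'_3 = 233·cos35.5° − 9·3.562 = 157.6; c'Δl = 12.82; W sinα = 135.3
Slice 4: Δl = 1.9/cos56.0° = 3.398 m; N'_4 = 64·cos56.0° − 1·3.398 = 32.4; c'Δl = 12.23; W sinα = 53.1
Σc'Δl = 42.4 kN/m; ΣN' = 378.3 kN/m; ΣW sinα = 275.9 kN/m
Resisting = 42.4 + 378.3·tan22.6° = 42.4 + 157.5 = 199.9 kN/m
FS = 199.9 / 275.9 = 0.724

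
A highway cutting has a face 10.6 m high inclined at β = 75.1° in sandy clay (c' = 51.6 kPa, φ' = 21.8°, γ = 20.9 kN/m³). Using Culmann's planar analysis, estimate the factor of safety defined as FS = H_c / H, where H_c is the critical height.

H_c = (4c'/γ) · sinβ cosφ' / [1 − cos(β − φ')]
    = (4·51.6/20.9) · sin75.1°·cos21.8° / [1 − cos53.3°]
    = 9.876 · 0.8973 / 0.4024 = 22.02 m
FS = H_c / H = 22.02 / 10.6 = 2.078

FS = 2.08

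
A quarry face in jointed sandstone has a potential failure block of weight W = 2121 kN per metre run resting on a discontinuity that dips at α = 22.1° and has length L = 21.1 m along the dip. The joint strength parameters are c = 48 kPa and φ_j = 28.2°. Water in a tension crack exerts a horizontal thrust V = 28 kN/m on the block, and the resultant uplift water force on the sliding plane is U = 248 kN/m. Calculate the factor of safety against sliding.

FS = 2.34

Resolving the block weight along and normal to the plane and applying the Mohr–Coulomb strength on the joint:
N' = W cosα − U − V sinα = 2121·cos22.1° − 248 − 28·sin22.1° = 1706.6 kN/m
Driving force T = W sinα + V cosα = 2121·sin22.1° + 28·cos22.1° = 823.9 kN/m
Resisting force R = c·L + N'·tanφ_j = 48·21.1 + 1706.6·tan28.2° = 1012.8 + 915.1 = 1927.9 kN/m
FS = R / T = 1927.9 / 823.9 = 2.340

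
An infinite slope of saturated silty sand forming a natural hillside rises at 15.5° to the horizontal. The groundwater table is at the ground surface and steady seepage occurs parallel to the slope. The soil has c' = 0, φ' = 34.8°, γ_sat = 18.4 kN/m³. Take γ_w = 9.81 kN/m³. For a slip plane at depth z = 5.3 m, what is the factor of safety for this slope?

FS = 1.17

With seepage parallel to the slope and the water table at the surface, the effective normal stress on the slip plane uses the buoyant unit weight γ' = γ_sat − γ_w while the driving shear stress uses γ_sat:
FS = [c' + γ' z cos²β tanφ'] / [γ_sat z sinβ cosβ]
(For c' = 0 this reduces to FS = (γ'/γ_sat)·tanφ'/tanβ.)
γ' = 18.4 − 9.81 = 8.59 kN/m³
Numerator = 0.0 + 8.59·5.3·cos²15.5°·tan34.8° = 0.0 + 8.59·5.3·0.9286·0.6950 = 29.382 kPa
Denominator = 18.4·5.3·sin15.5°·cos15.5° = 18.4·5.3·0.2672·0.9636 = 25.113 kPa
FS = 29.382 / 25.113 = 1.170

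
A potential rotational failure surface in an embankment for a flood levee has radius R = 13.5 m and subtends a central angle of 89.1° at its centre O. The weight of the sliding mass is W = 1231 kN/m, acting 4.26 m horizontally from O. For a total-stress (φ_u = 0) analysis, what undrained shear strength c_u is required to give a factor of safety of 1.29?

FS = c_u·L_a·R / (W·d), so c_u = FS·W·d / (L_a·R).
Arc length L_a = R·θ = 13.5·(89.1°·π/180) = 13.5·1.5551 = 20.99 m
c_u = 1.29·1231·4.26 / (20.99·13.5) = 6764.8 / 283.41 = 23.87 kPa

c_u = 23.9 kPa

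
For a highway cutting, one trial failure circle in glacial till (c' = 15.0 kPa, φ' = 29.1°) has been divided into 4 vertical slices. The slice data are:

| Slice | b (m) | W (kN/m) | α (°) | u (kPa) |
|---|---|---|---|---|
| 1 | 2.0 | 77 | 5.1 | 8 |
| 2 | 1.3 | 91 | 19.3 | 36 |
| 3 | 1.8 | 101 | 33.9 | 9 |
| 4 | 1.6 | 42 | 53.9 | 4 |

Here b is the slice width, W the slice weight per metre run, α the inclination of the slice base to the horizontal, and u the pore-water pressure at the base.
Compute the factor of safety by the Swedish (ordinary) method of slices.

Ordinary method of slices: FS = Σ[c'·Δl_i + (W_i cosα_i − u_i·Δl_i)·tanφ'] / Σ W_i sinα_i, with Δl_i = b_i / cosα_i.
Slice 1: Δl = 2.0/cos5.1° = 2.008 m; N'_1 = 77·cos5.1° − 8·2.008 = 60.6; c'Δl = 30.12; W sinα = 6.8
Slice 2: Δl = 1.3/cos19.3° = 1.377 m; N'_2 = 91·cos19.3° − 36·1.377 = 36.3; c'Δl = 20.66; W sinα = 30.1
Slice 3: Δl = 1.8/cos33.9° = 2.169 m; N'_3 = 101·cos33.9° − 9·2.169 = 64.3; c'Δl = 32.53; W sinα = 56.3
Slice 4: Δl = 1.6/cos53.9° = 2.716 m; N'_4 = 42·cos53.9° − 4·2.716 = 13.9; c'Δl = 40.73; W sinα = 33.9
Σc'Δl = 124.0 kN/m; ΣN' = 175.1 kN/m; ΣW sinα = 127.2 kN/m
Resisting = 124.0 + 175.1·tan29.1° = 124.0 + 97.5 = 221.5 kN/m
FS = 221.5 / 127.2 = 1.742

FS = 1.74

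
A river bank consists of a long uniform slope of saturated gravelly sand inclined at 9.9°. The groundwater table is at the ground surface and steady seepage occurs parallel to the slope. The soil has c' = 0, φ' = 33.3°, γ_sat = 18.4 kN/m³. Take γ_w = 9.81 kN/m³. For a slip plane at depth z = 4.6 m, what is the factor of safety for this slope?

FS = 1.76

With seepage parallel to the slope and the water table at the surface, the effective normal stress on the slip plane uses the buoyant unit weight γ' = γ_sat − γ_w while the driving shear stress uses γ_sat:
FS = [c' + γ' z cos²β tanφ'] / [γ_sat z sinβ cosβ]
(For c' = 0 this reduces to FS = (γ'/γ_sat)·tanφ'/tanβ.)
γ' = 18.4 − 9.81 = 8.59 kN/m³
Numerator = 0.0 + 8.59·4.6·cos²9.9°·tan33.3° = 0.0 + 8.59·4.6·0.9704·0.6569 = 25.189 kPa
Denominator = 18.4·4.6·sin9.9°·cos9.9° = 18.4·4.6·0.1719·0.9851 = 14.335 kPa
FS = 25.189 / 14.335 = 1.757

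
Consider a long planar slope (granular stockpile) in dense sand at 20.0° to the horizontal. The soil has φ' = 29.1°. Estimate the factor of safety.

For a dry cohesionless infinite slope the factor of safety is FS = tanφ' / tanβ.
FS = tan29.1° / tan20.0° = 0.5566 / 0.3640 = 1.529

FS = 1.53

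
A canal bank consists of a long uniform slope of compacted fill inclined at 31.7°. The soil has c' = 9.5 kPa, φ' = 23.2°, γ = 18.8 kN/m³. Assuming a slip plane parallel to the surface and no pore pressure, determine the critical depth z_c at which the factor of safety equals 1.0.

Setting FS = 1.00 in FS = [c' + γz cos²β tanφ'] / [γz sinβ cosβ] and solving for z:
z = c' / [γ cosβ (FS·sinβ − cosβ·tanφ')]
  = 9.5 / [18.8·cos31.7°·(1.00·sin31.7° − cos31.7°·tan23.2°)]
  = 9.5 / [18.8·0.8508·(1.00·0.5255 − 0.8508·0.4286)]
  = 9.5 / 2.5723 = 3.693 m

z_c = 3.69 m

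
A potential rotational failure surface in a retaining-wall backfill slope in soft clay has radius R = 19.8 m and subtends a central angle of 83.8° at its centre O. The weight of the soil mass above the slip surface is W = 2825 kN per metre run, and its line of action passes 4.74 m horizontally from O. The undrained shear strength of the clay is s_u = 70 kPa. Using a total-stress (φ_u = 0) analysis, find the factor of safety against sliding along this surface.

FS = 3.00

Taking moments about the centre O, the resisting moment is provided by the undrained shear strength acting along the arc:
Arc length L_a = R·θ = 19.8·(83.8°·π/180) = 19.8·1.4626 = 28.96 m
M_R = s_u·L_a·R = 70·28.96·19.8 = 40137.5 kN·m/m
M_D = W·d = 2825·4.74 = 13390.5 kN·m/m
FS = M_R / M_D = 40137.5 / 13390.5 = 2.997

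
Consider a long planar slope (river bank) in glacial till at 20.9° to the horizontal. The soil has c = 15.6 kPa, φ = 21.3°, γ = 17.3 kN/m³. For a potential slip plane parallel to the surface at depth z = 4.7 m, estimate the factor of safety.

For an infinite slope with a slip plane parallel to the surface (no pore pressure): FS = [c + γz cos²β tanφ] / [γz sinβ cosβ].
γz = 17.3·4.7 = 81.31 kN/m²
Numerator = 15.6 + 81.31·cos²20.9°·tan21.3° = 15.6 + 81.31·0.8727·0.3899 = 43.267 kPa
Denominator = 81.31·sin20.9°·cos20.9° = 81.31·0.3567·0.9342 = 27.098 kPa
FS = 43.267 / 27.098 = 1.597

FS = 1.60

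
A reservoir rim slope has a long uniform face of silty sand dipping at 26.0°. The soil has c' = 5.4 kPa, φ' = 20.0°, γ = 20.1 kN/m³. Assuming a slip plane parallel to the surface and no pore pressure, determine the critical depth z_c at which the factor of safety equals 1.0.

Setting FS = 1.00 in FS = [c' + γz cos²β tanφ'] / [γz sinβ cosβ] and solving for z:
z = c' / [γ cosβ (FS·sinβ − cosβ·tanφ')]
  = 5.4 / [20.1·cos26.0°·(1.00·sin26.0° − cos26.0°·tan20.0°)]
  = 5.4 / [20.1·0.8988·(1.00·0.4384 − 0.8988·0.3640)]
  = 5.4 / 2.0096 = 2.687 m

z_c = 2.69 m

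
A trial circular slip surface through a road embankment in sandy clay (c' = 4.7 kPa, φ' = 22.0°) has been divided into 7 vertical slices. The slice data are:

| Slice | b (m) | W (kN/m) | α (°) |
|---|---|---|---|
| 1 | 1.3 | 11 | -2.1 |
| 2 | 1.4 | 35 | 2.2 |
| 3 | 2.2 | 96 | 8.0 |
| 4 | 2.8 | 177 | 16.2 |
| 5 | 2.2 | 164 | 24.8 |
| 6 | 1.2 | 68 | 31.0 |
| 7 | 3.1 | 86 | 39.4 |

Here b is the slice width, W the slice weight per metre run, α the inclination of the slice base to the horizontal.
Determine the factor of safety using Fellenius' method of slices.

FS = 1.40

Ordinary method of slices: FS = Σ[c'·Δl_i + (W_i cosα_i)·tanφ'] / Σ W_i sinα_i, with Δl_i = b_i / cosα_i.
Slice 1: Δl = 1.3/cos(-2.1°) = 1.301 m; N'_1 = 11·cos(-2.1°) = 11.0; c'Δl = 6.11; W sinα = -0.4
Slice 2: Δl = 1.4/cos2.2° = 1.401 m; N'_2 = 35·cos2.2° = 35.0; c'Δl = 6.58; W sinα = 1.3
Slice 3: Δl = 2.2/cos8.0° = 2.222 m; N'_3 = 96·cos8.0° = 95.1; c'Δl = 10.44; W sinα = 13.4
Slice 4: Δl = 2.8/cos16.2° = 2.916 m; N'_4 = 177·cos16.2° = 170.0; c'Δl = 13.70; W sinα = 49.4
Slice 5: Δl = 2.2/cos24.8° = 2.424 m; N'_5 = 164·cos24.8° = 148.9; c'Δl = 11.39; W sinα = 68.8
Slice 6: Δl = 1.2/cos31.0° = 1.400 m; N'_6 = 68·cos31.0° = 58.3; c'Δl = 6.58; W sinα = 35.0
Slice 7: Δl = 3.1/cos39.4° = 4.012 m; N'_7 = 86·cos39.4° = 66.5; c'Δl = 18.86; W sinα = 54.6
Σc'Δl = 73.7 kN/m; ΣN' = 584.6 kN/m; ΣW sinα = 222.1 kN/m
Resisting = 73.7 + 584.6·tan22.0° = 73.7 + 236.2 = 309.9 kN/m
FS = 309.9 / 222.1 = 1.395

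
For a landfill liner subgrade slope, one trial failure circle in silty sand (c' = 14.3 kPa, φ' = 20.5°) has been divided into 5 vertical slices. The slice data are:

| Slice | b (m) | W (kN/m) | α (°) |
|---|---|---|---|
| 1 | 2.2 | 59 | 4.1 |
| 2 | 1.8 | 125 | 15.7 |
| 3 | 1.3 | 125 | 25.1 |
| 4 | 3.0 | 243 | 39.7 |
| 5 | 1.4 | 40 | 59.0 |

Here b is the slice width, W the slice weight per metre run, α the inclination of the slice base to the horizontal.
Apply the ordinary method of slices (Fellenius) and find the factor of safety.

Ordinary method of slices: FS = Σ[c'·Δl_i + (W_i cosα_i)·tanφ'] / Σ W_i sinα_i, with Δl_i = b_i / cosα_i.
Slice 1: Δl = 2.2/cos4.1° = 2.206 m; N'_1 = 59·cos4.1° = 58.8; c'Δl = 31.54; W sinα = 4.2
Slice 2: Δl = 1.8/cos15.7° = 1.870 m; N'_2 = 125·cos15.7° = 120.3; c'Δl = 26.74; W sinα = 33.8
Slice 3: Δl = 1.3/cos25.1° = 1.436 m; N'_3 = 125·cos25.1° = 113.2; c'Δl = 20.53; W sinα = 53.0
Slice 4: Δl = 3.0/cos39.7° = 3.899 m; N'_4 = 243·cos39.7° = 187.0; c'Δl = 55.76; W sinα = 155.2
Slice 5: Δl = 1.4/cos59.0° = 2.718 m; N'_5 = 40·cos59.0° = 20.6; c'Δl = 38.87; W sinα = 34.3
Σc'Δl = 173.4 kN/m; ΣN' = 499.9 kN/m; ΣW sinα = 280.6 kN/m
Resisting = 173.4 + 499.9·tan20.5° = 173.4 + 186.9 = 360.4 kN/m
FS = 360.4 / 280.6 = 1.284

FS = 1.28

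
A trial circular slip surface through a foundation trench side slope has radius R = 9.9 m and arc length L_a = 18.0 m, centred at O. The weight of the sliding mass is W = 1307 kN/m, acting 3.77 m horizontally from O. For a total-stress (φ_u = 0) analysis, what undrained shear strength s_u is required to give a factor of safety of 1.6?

FS = s_u·L_a·R / (W·d), so s_u = FS·W·d / (L_a·R).
s_u = 1.6·1307·3.77 / (18.00·9.9) = 7883.8 / 178.20 = 44.24 kPa

s_u = 44.2 kPa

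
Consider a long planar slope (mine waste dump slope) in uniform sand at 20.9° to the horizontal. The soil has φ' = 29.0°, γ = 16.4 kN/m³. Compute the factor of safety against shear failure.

FS = 1.45

For a dry cohesionless infinite slope the factor of safety is FS = tanφ' / tanβ.
FS = tan29.0° / tan20.9° = 0.5543 / 0.3819 = 1.452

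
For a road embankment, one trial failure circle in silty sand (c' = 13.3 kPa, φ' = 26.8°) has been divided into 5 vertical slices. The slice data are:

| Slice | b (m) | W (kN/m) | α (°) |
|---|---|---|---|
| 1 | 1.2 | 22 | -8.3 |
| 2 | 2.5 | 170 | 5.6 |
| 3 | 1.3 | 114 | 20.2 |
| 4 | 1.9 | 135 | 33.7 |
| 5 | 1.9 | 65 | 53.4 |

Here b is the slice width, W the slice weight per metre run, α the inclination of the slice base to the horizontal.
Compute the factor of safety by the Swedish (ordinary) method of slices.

FS = 2.04

Ordinary method of slices: FS = Σ[c'·Δl_i + (W_i cosα_i)·tanφ'] / Σ W_i sinα_i, with Δl_i = b_i / cosα_i.
Slice 1: Δl = 1.2/cos(-8.3°) = 1.213 m; N'_1 = 22·cos(-8.3°) = 21.8; c'Δl = 16.13; W sinα = -3.2
Slice 2: Δl = 2.5/cos5.6° = 2.512 m; N'_2 = 170·cos5.6° = 169.2; c'Δl = 33.41; W sinα = 16.6
Slice 3: Δl = 1.3/cos20.2° = 1.385 m; N'_3 = 114·cos20.2° = 107.0; c'Δl = 18.42; W sinα = 39.4
Slice 4: Δl = 1.9/cos33.7° = 2.284 m; N'_4 = 135·cos33.7° = 112.3; c'Δl = 30.37; W sinα = 74.9
Slice 5: Δl = 1.9/cos53.4° = 3.187 m; N'_5 = 65·cos53.4° = 38.8; c'Δl = 42.38; W sinα = 52.2
Σc'Δl = 140.7 kN/m; ΣN' = 449.0 kN/m; ΣW sinα = 179.9 kN/m
Resisting = 140.7 + 449.0·tan26.8° = 140.7 + 226.8 = 367.5 kN/m
FS = 367.5 / 179.9 = 2.043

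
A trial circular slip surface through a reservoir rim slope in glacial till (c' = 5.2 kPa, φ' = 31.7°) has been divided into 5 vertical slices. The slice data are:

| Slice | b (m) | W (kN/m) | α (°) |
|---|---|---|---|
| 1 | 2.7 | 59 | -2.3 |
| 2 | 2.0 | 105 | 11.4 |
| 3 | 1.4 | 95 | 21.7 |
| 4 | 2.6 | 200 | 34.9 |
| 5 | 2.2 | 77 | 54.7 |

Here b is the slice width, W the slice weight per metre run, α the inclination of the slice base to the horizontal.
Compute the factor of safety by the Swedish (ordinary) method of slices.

FS = 1.53

Ordinary method of slices: FS = Σ[c'·Δl_i + (W_i cosα_i)·tanφ'] / Σ W_i sinα_i, with Δl_i = b_i / cosα_i.
Slice 1: Δl = 2.7/cos(-2.3°) = 2.702 m; N'_1 = 59·cos(-2.3°) = 59.0; c'Δl = 14.05; W sinα = -2.4
Slice 2: Δl = 2.0/cos11.4° = 2.040 m; N'_2 = 105·cos11.4° = 102.9; c'Δl = 10.61; W sinα = 20.8
Slice 3: Δl = 1.4/cos21.7° = 1.507 m; N'_3 = 95·cos21.7° = 88.3; c'Δl = 7.84; W sinα = 35.1
Slice 4: Δl = 2.6/cos34.9° = 3.170 m; N'_4 = 200·cos34.9° = 164.0; c'Δl = 16.48; W sinα = 114.4
Slice 5: Δl = 2.2/cos54.7° = 3.807 m; N'_5 = 77·cos54.7° = 44.5; c'Δl = 19.80; W sinα = 62.8
Σc'Δl = 68.8 kN/m; ΣN' = 458.7 kN/m; ΣW sinα = 230.8 kN/m
Resisting = 68.8 + 458.7·tan31.7° = 68.8 + 283.3 = 352.1 kN/m
FS = 352.1 / 230.8 = 1.525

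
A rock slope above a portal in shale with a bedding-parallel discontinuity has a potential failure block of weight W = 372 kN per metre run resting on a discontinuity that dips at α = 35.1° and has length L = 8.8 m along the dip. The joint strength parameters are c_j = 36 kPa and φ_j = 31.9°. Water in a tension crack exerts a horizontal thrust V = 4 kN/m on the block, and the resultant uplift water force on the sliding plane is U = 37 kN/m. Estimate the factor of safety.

FS = 2.22

Resolving the block weight along and normal to the plane and applying the Mohr–Coulomb strength on the joint:
N' = W cosα − U − V sinα = 372·cos35.1° − 37 − 4·sin35.1° = 265.1 kN/m
Driving force T = W sinα + V cosα = 372·sin35.1° + 4·cos35.1° = 217.2 kN/m
Resisting force R = c_j·L + N'·tanφ_j = 36·8.8 + 265.1·tan31.9° = 316.8 + 165.0 = 481.8 kN/m
FS = R / T = 481.8 / 217.2 = 2.218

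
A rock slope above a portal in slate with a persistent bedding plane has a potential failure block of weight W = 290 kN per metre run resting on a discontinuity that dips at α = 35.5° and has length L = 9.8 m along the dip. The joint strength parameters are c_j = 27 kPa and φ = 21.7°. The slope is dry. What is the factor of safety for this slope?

Resolving the block weight along and normal to the plane and applying the Mohr–Coulomb strength on the joint:
N' = W cosα = 290·cos35.5° = 236.1 kN/m
Driving force T = W sinα = 290·sin35.5° = 168.4 kN/m
Resisting force R = c_j·L + N'·tanφ = 27·9.8 + 236.1·tan21.7° = 264.6 + 94.0 = 358.6 kN/m
FS = R / T = 358.6 / 168.4 = 2.129

FS = 2.13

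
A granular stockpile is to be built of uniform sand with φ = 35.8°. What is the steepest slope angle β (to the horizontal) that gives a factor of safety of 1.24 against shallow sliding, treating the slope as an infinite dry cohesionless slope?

β = 30.2°

For an infinite dry cohesionless slope FS = tanφ/tanβ, so tanβ = tanφ / FS.
tanβ = tan35.8° / 1.24 = 0.7212 / 1.24 = 0.5816
β = arctan(0.5816) = 30.18°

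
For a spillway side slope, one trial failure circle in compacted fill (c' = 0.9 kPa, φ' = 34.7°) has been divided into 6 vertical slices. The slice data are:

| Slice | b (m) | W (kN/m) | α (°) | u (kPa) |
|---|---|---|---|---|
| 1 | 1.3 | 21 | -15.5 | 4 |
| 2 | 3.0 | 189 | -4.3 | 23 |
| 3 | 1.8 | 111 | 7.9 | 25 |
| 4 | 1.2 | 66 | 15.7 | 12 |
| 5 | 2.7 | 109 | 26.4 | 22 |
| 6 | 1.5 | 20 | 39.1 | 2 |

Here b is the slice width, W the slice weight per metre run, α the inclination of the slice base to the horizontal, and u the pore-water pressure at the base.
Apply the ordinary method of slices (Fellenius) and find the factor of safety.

Ordinary method of slices: FS = Σ[c'·Δl_i + (W_i cosα_i − u_i·Δl_i)·tanφ'] / Σ W_i sinα_i, with Δl_i = b_i / cosα_i.
Slice 1: Δl = 1.3/cos(-15.5°) = 1.349 m; N'_1 = 21·cos(-15.5°) − 4·1.349 = 14.8; c'Δl = 1.21; W sinα = -5.6
Slice 2: Δl = 3.0/cos(-4.3°) = 3.008 m; N'_2 = 189·cos(-4.3°) − 23·3.008 = 119.3; c'Δl = 2.71; W sinα = -14.2
Slice 3: Δl = 1.8/cos7.9° = 1.817 m; N'_3 = 111·cos7.9° − 25·1.817 = 64.5; c'Δl = 1.64; W sinα = 15.3
Slice 4: Δl = 1.2/cos15.7° = 1.247 m; N'_4 = 66·cos15.7° − 12·1.247 = 48.6; c'Δl = 1.12; W sinα = 17.9
Slice 5: Δl = 2.7/cos26.4° = 3.014 m; N'_5 = 109·cos26.4° − 22·3.014 = 31.3; c'Δl = 2.71; W sinα = 48.5
Slice 6: Δl = 1.5/cos39.1° = 1.933 m; N'_6 = 20·cos39.1° − 2·1.933 = 11.7; c'Δl = 1.74; W sinα = 12.6
Σc'Δl = 11.1 kN/m; ΣN' = 290.2 kN/m; ΣW sinα = 74.4 kN/m
Resisting = 11.1 + 290.2·tan34.7° = 11.1 + 200.9 = 212.1 kN/m
FS = 212.1 / 74.4 = 2.850

FS = 2.85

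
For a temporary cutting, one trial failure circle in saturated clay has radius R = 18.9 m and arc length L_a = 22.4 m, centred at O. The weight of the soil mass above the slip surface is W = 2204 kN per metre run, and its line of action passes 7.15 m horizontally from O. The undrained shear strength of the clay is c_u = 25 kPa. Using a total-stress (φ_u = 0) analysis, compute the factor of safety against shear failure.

Taking moments about the centre O, the resisting moment is provided by the undrained shear strength acting along the arc:
M_R = c_u·L_a·R = 25·22.40·18.9 = 10584.0 kN·m/m
M_D = W·d = 2204·7.15 = 15758.6 kN·m/m
FS = M_R / M_D = 10584.0 / 15758.6 = 0.672

FS = 0.67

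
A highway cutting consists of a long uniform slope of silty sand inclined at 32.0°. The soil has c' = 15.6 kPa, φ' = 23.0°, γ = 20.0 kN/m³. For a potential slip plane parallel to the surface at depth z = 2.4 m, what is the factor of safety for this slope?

FS = 1.40

For an infinite slope with a slip plane parallel to the surface (no pore pressure): FS = [c' + γz cos²β tanφ'] / [γz sinβ cosβ].
γz = 20.0·2.4 = 48.00 kN/m²
Numerator = 15.6 + 48.00·cos²32.0°·tan23.0° = 15.6 + 48.00·0.7192·0.4245 = 30.253 kPa
Denominator = 48.00·sin32.0°·cos32.0° = 48.00·0.5299·0.8480 = 21.571 kPa
FS = 30.253 / 21.571 = 1.402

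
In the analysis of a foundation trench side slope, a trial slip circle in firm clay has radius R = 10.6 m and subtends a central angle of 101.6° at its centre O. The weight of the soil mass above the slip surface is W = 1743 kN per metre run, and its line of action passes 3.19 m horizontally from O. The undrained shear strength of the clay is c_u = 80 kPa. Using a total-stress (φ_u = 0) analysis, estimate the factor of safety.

Taking moments about the centre O, the resisting moment is provided by the undrained shear strength acting along the arc:
Arc length L_a = R·θ = 10.6·(101.6°·π/180) = 10.6·1.7733 = 18.80 m
M_R = c_u·L_a·R = 80·18.80·10.6 = 15939.4 kN·m/m
M_D = W·d = 1743·3.19 = 5560.2 kN·m/m
FS = M_R / M_D = 15939.4 / 5560.2 = 2.867

FS = 2.87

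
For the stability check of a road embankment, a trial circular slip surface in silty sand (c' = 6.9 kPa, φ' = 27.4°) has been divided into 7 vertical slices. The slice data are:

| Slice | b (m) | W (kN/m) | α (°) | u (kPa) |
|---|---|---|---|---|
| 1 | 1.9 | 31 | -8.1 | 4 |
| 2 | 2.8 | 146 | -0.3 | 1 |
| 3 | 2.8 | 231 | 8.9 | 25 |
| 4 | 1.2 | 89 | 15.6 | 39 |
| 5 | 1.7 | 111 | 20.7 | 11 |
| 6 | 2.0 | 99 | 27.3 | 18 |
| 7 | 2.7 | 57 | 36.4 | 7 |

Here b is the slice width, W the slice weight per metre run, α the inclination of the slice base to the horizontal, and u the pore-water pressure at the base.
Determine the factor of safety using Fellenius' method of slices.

Ordinary method of slices: FS = Σ[c'·Δl_i + (W_i cosα_i − u_i·Δl_i)·tanφ'] / Σ W_i sinα_i, with Δl_i = b_i / cosα_i.
Slice 1: Δl = 1.9/cos(-8.1°) = 1.919 m; N'_1 = 31·cos(-8.1°) − 4·1.919 = 23.0; c'Δl = 13.24; W sinα = -4.4
Slice 2: Δl = 2.8/cos(-0.3°) = 2.800 m; N'_2 = 146·cos(-0.3°) − 1·2.800 = 143.2; c'Δl = 19.32; W sinα = -0.8
Slice 3: Δl = 2.8/cos8.9° = 2.834 m; N'_3 = 231·cos8.9° − 25·2.834 = 157.4; c'Δl = 19.56; W sinα = 35.7
Slice 4: Δl = 1.2/cos15.6° = 1.246 m; N'_4 = 89·cos15.6° − 39·1.246 = 37.1; c'Δl = 8.60; W sinα = 23.9
Slice 5: Δl = 1.7/cos20.7° = 1.817 m; N'_5 = 111·cos20.7° − 11·1.817 = 83.8; c'Δl = 12.54; W sinα = 39.2
Slice 6: Δl = 2.0/cos27.3° = 2.251 m; N'_6 = 99·cos27.3° − 18·2.251 = 47.5; c'Δl = 15.53; W sinα = 45.4
Slice 7: Δl = 2.7/cos36.4° = 3.354 m; N'_7 = 57·cos36.4° − 7·3.354 = 22.4; c'Δl = 23.15; W sinα = 33.8
Σc'Δl = 111.9 kN/m; ΣN' = 514.4 kN/m; ΣW sinα = 173.0 kN/m
Resisting = 111.9 + 514.4·tan27.4° = 111.9 + 266.6 = 378.6 kN/m
FS = 378.6 / 173.0 = 2.188

FS = 2.19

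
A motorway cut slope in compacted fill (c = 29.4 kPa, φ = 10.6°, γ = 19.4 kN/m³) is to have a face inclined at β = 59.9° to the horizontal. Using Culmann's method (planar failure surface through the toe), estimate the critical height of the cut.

Culmann's analysis gives the critical failure plane at α_cr = (β + φ)/2 = (59.9 + 10.6)/2 = 35.2°, and the critical height
H_c = (4c/γ) · sinβ cosφ / [1 − cos(β − φ)]
    = (4·29.4/19.4) · sin59.9°·cos10.6° / [1 − cos(49.3°)]
    = 6.062 · 0.8652·0.9829 / [1 − 0.6521]
    = 6.062 · 0.8504 / 0.3479
    = 14.82 m

H_c = 14.82 m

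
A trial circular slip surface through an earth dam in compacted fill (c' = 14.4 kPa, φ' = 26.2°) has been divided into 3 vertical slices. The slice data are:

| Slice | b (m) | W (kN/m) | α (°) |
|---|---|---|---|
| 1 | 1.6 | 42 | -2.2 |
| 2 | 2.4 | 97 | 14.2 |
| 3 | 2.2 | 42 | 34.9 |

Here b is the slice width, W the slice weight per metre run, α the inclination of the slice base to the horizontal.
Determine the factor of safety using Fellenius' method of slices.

FS = 3.92

Ordinary method of slices: FS = Σ[c'·Δl_i + (W_i cosα_i)·tanφ'] / Σ W_i sinα_i, with Δl_i = b_i / cosα_i.
Slice 1: Δl = 1.6/cos(-2.2°) = 1.601 m; N'_1 = 42·cos(-2.2°) = 42.0; c'Δl = 23.06; W sinα = -1.6
Slice 2: Δl = 2.4/cos14.2° = 2.476 m; N'_2 = 97·cos14.2° = 94.0; c'Δl = 35.65; W sinα = 23.8
Slice 3: Δl = 2.2/cos34.9° = 2.682 m; N'_3 = 42·cos34.9° = 34.4; c'Δl = 38.63; W sinα = 24.0
Σc'Δl = 97.3 kN/m; ΣN' = 170.5 kN/m; ΣW sinα = 46.2 kN/m
Resisting = 97.3 + 170.5·tan26.2° = 97.3 + 83.9 = 181.2 kN/m
FS = 181.2 / 46.2 = 3.921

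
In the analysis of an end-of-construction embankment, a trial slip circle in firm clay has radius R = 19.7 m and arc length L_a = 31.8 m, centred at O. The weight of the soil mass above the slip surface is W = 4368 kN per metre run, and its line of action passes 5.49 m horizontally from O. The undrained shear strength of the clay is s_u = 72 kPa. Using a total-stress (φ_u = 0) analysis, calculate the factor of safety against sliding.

FS = 1.88

Taking moments about the centre O, the resisting moment is provided by the undrained shear strength acting along the arc:
M_R = s_u·L_a·R = 72·31.80·19.7 = 45105.1 kN·m/m
M_D = W·d = 4368·5.49 = 23980.3 kN·m/m
FS = M_R / M_D = 45105.1 / 23980.3 = 1.881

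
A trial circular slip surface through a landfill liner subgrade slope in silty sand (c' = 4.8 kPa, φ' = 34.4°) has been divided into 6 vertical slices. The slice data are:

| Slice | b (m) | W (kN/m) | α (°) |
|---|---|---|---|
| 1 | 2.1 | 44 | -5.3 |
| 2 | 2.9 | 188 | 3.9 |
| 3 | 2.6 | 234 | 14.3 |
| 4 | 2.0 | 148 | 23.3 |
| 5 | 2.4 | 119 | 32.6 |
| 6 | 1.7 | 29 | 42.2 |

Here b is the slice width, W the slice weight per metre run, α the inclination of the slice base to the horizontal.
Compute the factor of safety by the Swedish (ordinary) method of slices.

FS = 2.69

Ordinary method of slices: FS = Σ[c'·Δl_i + (W_i cosα_i)·tanφ'] / Σ W_i sinα_i, with Δl_i = b_i / cosα_i.
Slice 1: Δl = 2.1/cos(-5.3°) = 2.109 m; N'_1 = 44·cos(-5.3°) = 43.8; c'Δl = 10.12; W sinα = -4.1
Slice 2: Δl = 2.9/cos3.9° = 2.907 m; N'_2 = 188·cos3.9° = 187.6; c'Δl = 13.95; W sinα = 12.8
Slice 3: Δl = 2.6/cos14.3° = 2.683 m; N'_3 = 234·cos14.3° = 226.7; c'Δl = 12.88; W sinα = 57.8
Slice 4: Δl = 2.0/cos23.3° = 2.178 m; N'_4 = 148·cos23.3° = 135.9; c'Δl = 10.45; W sinα = 58.5
Slice 5: Δl = 2.4/cos32.6° = 2.849 m; N'_5 = 119·cos32.6° = 100.3; c'Δl = 13.67; W sinα = 64.1
Slice 6: Δl = 1.7/cos42.2° = 2.295 m; N'_6 = 29·cos42.2° = 21.5; c'Δl = 11.02; W sinα = 19.5
Σc'Δl = 72.1 kN/m; ΣN' = 715.8 kN/m; ΣW sinα = 208.7 kN/m
Resisting = 72.1 + 715.8·tan34.4° = 72.1 + 490.1 = 562.2 kN/m
FS = 562.2 / 208.7 = 2.694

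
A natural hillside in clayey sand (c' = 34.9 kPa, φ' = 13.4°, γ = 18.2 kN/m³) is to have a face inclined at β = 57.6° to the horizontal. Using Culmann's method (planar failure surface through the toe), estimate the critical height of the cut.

Culmann's analysis gives the critical failure plane at α_cr = (β + φ')/2 = (57.6 + 13.4)/2 = 35.5°, and the critical height
H_c = (4c'/γ) · sinβ cosφ' / [1 − cos(β − φ')]
    = (4·34.9/18.2) · sin57.6°·cos13.4° / [1 − cos(44.2°)]
    = 7.670 · 0.8443·0.9728 / [1 − 0.7169]
    = 7.670 · 0.8213 / 0.2831
    = 22.25 m

H_c = 22.25 m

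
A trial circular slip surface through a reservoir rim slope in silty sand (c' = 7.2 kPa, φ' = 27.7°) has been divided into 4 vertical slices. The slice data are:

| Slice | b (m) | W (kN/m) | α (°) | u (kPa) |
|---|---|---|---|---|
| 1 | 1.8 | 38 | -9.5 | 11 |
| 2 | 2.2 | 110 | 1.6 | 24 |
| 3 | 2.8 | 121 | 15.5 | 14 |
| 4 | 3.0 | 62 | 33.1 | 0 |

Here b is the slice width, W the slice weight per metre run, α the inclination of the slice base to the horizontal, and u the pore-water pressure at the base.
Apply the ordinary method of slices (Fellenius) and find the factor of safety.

Ordinary method of slices: FS = Σ[c'·Δl_i + (W_i cosα_i − u_i·Δl_i)·tanφ'] / Σ W_i sinα_i, with Δl_i = b_i / cosα_i.
Slice 1: Δl = 1.8/cos(-9.5°) = 1.825 m; N'_1 = 38·cos(-9.5°) − 11·1.825 = 17.4; c'Δl = 13.14; W sinα = -6.3
Slice 2: Δl = 2.2/cos1.6° = 2.201 m; N'_2 = 110·cos1.6° − 24·2.201 = 57.1; c'Δl = 15.85; W sinα = 3.1
Slice 3: Δl = 2.8/cos15.5° = 2.906 m; N'_3 = 121·cos15.5° − 14·2.906 = 75.9; c'Δl = 20.92; W sinα = 32.3
Slice 4: Δl = 3.0/cos33.1° = 3.581 m; N'_4 = 62·cos33.1° − 0·3.581 = 51.9; c'Δl = 25.78; W sinα = 33.9
Σc'Δl = 75.7 kN/m; ΣN' = 202.4 kN/m; ΣW sinα = 63.0 kN/m
Resisting = 75.7 + 202.4·tan27.7° = 75.7 + 106.3 = 182.0 kN/m
FS = 182.0 / 63.0 = 2.888

FS = 2.89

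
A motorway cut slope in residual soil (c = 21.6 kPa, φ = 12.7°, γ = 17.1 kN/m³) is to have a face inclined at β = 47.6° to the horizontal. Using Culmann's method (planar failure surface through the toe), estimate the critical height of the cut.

Culmann's analysis gives the critical failure plane at α_cr = (β + φ)/2 = (47.6 + 12.7)/2 = 30.1°, and the critical height
H_c = (4c/γ) · sinβ cosφ / [1 − cos(β − φ)]
    = (4·21.6/17.1) · sin47.6°·cos12.7° / [1 − cos(34.9°)]
    = 5.053 · 0.7385·0.9755 / [1 − 0.8202]
    = 5.053 · 0.7204 / 0.1798
    = 20.24 m

H_c = 20.24 m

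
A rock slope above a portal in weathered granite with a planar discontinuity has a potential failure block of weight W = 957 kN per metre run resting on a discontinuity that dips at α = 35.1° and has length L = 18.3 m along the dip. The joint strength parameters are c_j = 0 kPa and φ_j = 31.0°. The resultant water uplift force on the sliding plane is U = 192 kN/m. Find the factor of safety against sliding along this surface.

Resolving the block weight along and normal to the plane and applying the Mohr–Coulomb strength on the joint:
N' = W cosα − U = 957·cos35.1° − 192 = 591.0 kN/m
Driving force T = W sinα = 957·sin35.1° = 550.3 kN/m
Resisting force R = c_j·L + N'·tanφ_j = 0·18.3 + 591.0·tan31.0° = 0.0 + 355.1 = 355.1 kN/m
FS = R / T = 355.1 / 550.3 = 0.645

FS = 0.65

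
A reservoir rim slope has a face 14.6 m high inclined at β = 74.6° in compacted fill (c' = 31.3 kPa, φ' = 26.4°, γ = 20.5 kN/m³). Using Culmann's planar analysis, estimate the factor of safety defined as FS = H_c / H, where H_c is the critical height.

H_c = (4c'/γ) · sinβ cosφ' / [1 − cos(β − φ')]
    = (4·31.3/20.5) · sin74.6°·cos26.4° / [1 − cos48.2°]
    = 6.107 · 0.8636 / 0.3335 = 15.82 m
FS = H_c / H = 15.82 / 14.6 = 1.083

FS = 1.08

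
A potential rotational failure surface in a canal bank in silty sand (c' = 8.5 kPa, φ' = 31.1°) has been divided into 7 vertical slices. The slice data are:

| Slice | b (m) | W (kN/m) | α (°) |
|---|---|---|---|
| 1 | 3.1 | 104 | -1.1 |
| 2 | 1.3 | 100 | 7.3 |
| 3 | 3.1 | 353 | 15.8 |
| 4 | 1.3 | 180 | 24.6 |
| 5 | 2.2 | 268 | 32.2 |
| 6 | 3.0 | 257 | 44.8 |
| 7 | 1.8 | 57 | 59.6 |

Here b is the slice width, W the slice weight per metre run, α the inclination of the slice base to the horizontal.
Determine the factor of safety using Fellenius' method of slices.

FS = 1.54

Ordinary method of slices: FS = Σ[c'·Δl_i + (W_i cosα_i)·tanφ'] / Σ W_i sinα_i, with Δl_i = b_i / cosα_i.
Slice 1: Δl = 3.1/cos(-1.1°) = 3.101 m; N'_1 = 104·cos(-1.1°) = 104.0; c'Δl = 26.35; W sinα = -2.0
Slice 2: Δl = 1.3/cos7.3° = 1.311 m; N'_2 = 100·cos7.3° = 99.2; c'Δl = 11.14; W sinα = 12.7
Slice 3: Δl = 3.1/cos15.8° = 3.222 m; N'_3 = 353·cos15.8° = 339.7; c'Δl = 27.38; W sinα = 96.1
Slice 4: Δl = 1.3/cos24.6° = 1.430 m; N'_4 = 180·cos24.6° = 163.7; c'Δl = 12.15; W sinα = 74.9
Slice 5: Δl = 2.2/cos32.2° = 2.600 m; N'_5 = 268·cos32.2° = 226.8; c'Δl = 22.10; W sinα = 142.8
Slice 6: Δl = 3.0/cos44.8° = 4.228 m; N'_6 = 257·cos44.8° = 182.4; c'Δl = 35.94; W sinα = 181.1
Slice 7: Δl = 1.8/cos59.6° = 3.557 m; N'_7 = 57·cos59.6° = 28.8; c'Δl = 30.24; W sinα = 49.2
Σc'Δl = 165.3 kN/m; ΣN' = 1144.5 kN/m; ΣW sinα = 554.8 kN/m
Resisting = 165.3 + 1144.5·tan31.1° = 165.3 + 690.4 = 855.7 kN/m
FS = 855.7 / 554.8 = 1.542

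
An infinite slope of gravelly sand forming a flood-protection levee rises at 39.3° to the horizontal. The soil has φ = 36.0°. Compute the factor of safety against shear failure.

For a dry cohesionless infinite slope the factor of safety is FS = tanφ / tanβ.
FS = tan36.0° / tan39.3° = 0.7265 / 0.8185 = 0.888

FS = 0.89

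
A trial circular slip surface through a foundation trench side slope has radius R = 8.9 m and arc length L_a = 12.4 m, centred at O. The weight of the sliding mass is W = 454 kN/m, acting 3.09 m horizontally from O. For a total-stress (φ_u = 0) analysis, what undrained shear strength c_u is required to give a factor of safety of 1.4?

FS = c_u·L_a·R / (W·d), so c_u = FS·W·d / (L_a·R).
c_u = 1.4·454·3.09 / (12.40·8.9) = 1964.0 / 110.36 = 17.80 kPa

c_u = 17.8 kPa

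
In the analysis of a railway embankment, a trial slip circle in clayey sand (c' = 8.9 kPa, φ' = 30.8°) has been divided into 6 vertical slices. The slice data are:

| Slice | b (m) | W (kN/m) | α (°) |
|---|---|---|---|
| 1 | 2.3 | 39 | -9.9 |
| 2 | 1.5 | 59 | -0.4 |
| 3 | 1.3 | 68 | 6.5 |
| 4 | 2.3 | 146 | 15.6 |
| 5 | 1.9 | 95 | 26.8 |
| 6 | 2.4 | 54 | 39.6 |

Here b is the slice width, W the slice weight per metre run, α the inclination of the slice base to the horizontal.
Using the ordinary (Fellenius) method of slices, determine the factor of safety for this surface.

Ordinary method of slices: FS = Σ[c'·Δl_i + (W_i cosα_i)·tanφ'] / Σ W_i sinα_i, with Δl_i = b_i / cosα_i.
Slice 1: Δl = 2.3/cos(-9.9°) = 2.335 m; N'_1 = 39·cos(-9.9°) = 38.4; c'Δl = 20.78; W sinα = -6.7
Slice 2: Δl = 1.5/cos(-0.4°) = 1.500 m; N'_2 = 59·cos(-0.4°) = 59.0; c'Δl = 13.35; W sinα = -0.4
Slice 3: Δl = 1.3/cos6.5° = 1.308 m; N'_3 = 68·cos6.5° = 67.6; c'Δl = 11.64; W sinα = 7.7
Slice 4: Δl = 2.3/cos15.6° = 2.388 m; N'_4 = 146·cos15.6° = 140.6; c'Δl = 21.25; W sinα = 39.3
Slice 5: Δl = 1.9/cos26.8° = 2.129 m; N'_5 = 95·cos26.8° = 84.8; c'Δl = 18.94; W sinα = 42.8
Slice 6: Δl = 2.4/cos39.6° = 3.115 m; N'_6 = 54·cos39.6° = 41.6; c'Δl = 27.72; W sinα = 34.4
Σc'Δl = 113.7 kN/m; ΣN' = 432.0 kN/m; ΣW sinα = 117.1 kN/m
Resisting = 113.7 + 432.0·tan30.8° = 113.7 + 257.5 = 371.2 kN/m
FS = 371.2 / 117.1 = 3.170

FS = 3.17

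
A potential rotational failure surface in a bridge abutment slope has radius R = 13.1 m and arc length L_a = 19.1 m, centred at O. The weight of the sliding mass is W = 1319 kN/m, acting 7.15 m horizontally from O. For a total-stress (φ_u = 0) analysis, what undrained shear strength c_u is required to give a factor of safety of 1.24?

c_u = 46.7 kPa

FS = c_u·L_a·R / (W·d), so c_u = FS·W·d / (L_a·R).
c_u = 1.24·1319·7.15 / (19.10·13.1) = 11694.3 / 250.21 = 46.74 kPa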